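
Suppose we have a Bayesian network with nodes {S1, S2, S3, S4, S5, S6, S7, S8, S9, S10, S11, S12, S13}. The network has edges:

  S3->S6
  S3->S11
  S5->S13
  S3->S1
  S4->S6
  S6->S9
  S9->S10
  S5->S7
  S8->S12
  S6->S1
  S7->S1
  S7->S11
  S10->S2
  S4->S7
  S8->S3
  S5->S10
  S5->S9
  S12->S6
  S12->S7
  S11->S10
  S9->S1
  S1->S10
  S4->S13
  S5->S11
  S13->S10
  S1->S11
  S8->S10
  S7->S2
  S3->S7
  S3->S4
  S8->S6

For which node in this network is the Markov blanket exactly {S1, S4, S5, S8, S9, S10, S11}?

The target node must have every member of {S1, S4, S5, S8, S9, S10, S11} as a parent, child, or co-parent, and no others.
Parents of S13: S4, S5; children: S10; co-parents: S1, S5, S8, S9, S11.
These exactly cover the given set, so the node is S13.

S13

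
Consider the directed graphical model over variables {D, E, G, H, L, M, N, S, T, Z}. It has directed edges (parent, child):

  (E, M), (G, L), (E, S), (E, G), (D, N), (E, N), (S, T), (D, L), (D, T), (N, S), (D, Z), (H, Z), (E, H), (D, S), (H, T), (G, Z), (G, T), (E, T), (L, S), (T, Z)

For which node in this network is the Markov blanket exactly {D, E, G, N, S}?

The target node must have every member of {D, E, G, N, S} as a parent, child, or co-parent, and no others.
Parents of L: D, G; children: S; co-parents: D, E, N.
These exactly cover the given set, so the node is L.

L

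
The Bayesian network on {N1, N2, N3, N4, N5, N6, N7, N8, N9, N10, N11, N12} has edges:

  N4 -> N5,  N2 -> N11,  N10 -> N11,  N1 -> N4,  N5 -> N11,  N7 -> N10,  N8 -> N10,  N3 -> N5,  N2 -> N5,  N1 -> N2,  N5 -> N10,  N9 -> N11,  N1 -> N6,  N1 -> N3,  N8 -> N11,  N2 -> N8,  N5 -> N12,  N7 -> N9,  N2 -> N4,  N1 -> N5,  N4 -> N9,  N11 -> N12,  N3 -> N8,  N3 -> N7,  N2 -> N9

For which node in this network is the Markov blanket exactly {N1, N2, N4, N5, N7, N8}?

N3

The target node must have every member of {N1, N2, N4, N5, N7, N8} as a parent, child, or co-parent, and no others.
Parents of N3: N1; children: N5, N7, N8; co-parents: N1, N2, N4.
These exactly cover the given set, so the node is N3.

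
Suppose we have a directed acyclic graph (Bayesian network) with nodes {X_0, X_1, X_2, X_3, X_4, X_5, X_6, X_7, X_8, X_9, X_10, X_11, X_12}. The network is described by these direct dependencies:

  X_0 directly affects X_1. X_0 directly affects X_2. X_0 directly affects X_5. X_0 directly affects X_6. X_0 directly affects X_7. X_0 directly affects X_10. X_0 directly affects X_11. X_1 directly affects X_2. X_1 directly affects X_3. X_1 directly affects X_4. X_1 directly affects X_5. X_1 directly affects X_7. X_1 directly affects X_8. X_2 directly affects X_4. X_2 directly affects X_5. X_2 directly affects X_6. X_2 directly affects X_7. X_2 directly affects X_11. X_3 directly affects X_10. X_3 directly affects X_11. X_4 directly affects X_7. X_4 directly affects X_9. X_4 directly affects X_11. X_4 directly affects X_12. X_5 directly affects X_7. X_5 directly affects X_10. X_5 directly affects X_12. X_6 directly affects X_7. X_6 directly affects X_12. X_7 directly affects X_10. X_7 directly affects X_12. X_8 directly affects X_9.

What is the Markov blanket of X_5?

By definition, MB(X_5) is built from X_5's parents, X_5's children, and the co-parents of X_5.
Parents of X_5: X_0, X_1, X_2.
X_5 has children X_7, X_10, X_12.
For each child, the remaining parents (spouses of X_5):
  X_7 also has parents X_0, X_1, X_2, X_4, X_6.
  X_10 also has parents X_0, X_3, X_7.
  X_12's other parents are X_4, X_6, X_7.
Union: {X_0, X_1, X_2} ∪ {X_7, X_10, X_12} ∪ {X_0, X_1, X_2, X_3, X_4, X_6, X_7} = {X_0, X_1, X_2, X_3, X_4, X_6, X_7, X_10, X_12}.

{X_0, X_1, X_2, X_3, X_4, X_6, X_7, X_10, X_12}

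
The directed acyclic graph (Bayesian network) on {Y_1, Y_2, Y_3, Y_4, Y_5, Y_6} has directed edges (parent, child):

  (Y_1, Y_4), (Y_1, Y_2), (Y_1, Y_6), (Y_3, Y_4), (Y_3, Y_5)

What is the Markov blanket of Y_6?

{Y_1}

Y_6 has parent Y_1.
Children of Y_6: none.
Y_6 has no children, so there are no co-parents.
Union: {Y_1} ∪ {} ∪ {} = {Y_1}.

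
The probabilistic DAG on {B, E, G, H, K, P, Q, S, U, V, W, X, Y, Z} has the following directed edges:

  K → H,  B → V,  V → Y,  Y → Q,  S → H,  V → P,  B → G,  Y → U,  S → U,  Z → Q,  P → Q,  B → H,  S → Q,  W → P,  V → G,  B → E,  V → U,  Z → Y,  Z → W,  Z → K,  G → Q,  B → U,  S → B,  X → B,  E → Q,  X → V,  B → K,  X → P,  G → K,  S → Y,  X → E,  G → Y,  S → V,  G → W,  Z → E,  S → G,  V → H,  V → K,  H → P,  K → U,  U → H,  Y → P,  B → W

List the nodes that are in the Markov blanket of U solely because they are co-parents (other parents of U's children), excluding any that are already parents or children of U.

Children of U: H.
  H: B, K, S, V
Excluding nodes already adjacent to U (B, H, K, S, V, Y), the co-parent-only contribution is {}.

{}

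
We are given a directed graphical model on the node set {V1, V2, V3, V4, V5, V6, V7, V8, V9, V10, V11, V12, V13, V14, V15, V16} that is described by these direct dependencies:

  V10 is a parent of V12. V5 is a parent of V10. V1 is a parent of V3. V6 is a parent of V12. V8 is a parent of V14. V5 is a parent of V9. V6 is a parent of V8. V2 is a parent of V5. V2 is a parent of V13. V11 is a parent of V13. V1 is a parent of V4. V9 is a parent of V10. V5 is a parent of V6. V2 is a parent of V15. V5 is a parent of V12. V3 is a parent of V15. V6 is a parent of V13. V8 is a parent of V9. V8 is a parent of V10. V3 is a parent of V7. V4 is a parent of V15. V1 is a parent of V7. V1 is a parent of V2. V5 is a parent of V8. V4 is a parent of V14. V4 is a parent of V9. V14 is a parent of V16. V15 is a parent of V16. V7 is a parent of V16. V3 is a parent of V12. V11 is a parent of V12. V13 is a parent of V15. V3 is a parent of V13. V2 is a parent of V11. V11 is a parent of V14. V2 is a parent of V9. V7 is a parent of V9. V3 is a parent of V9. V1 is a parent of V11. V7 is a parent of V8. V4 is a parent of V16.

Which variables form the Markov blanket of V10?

{V3, V5, V6, V8, V9, V11, V12}

V10's parents: V5, V8, V9.
Children of V10: V12.
Other parents of V10's children:
  V12 also has parents V3, V5, V6, V11.
Taking the union gives {V3, V5, V6, V8, V9, V11, V12}.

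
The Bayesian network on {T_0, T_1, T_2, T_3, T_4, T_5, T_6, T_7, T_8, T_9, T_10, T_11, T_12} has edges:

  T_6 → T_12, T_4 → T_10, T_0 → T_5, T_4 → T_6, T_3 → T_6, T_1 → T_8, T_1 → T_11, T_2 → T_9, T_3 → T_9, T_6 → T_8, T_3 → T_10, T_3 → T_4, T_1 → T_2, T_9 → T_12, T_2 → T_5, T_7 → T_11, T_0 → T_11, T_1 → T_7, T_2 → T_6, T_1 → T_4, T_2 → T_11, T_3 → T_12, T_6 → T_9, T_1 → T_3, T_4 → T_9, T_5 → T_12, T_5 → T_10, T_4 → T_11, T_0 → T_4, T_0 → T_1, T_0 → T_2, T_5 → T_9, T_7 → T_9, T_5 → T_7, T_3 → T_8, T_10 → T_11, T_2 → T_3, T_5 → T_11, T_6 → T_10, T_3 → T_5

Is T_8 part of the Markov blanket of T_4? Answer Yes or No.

No

T_4's parents: T_0, T_1, T_3.
Ch(T_4) = {T_6, T_9, T_10, T_11}.
Parents of each child, excluding T_4:
  parents(T_6) \ {T_4} = {T_2, T_3}.
  T_9 also has parents T_2, T_3, T_5, T_6, T_7.
  T_10's other parents are T_3, T_5, T_6.
  T_11's other parents are T_0, T_1, T_2, T_5, T_7, T_10.
MB(T_4) = {T_0, T_1, T_2, T_3, T_5, T_6, T_7, T_9, T_10, T_11}; T_8 is not in this set.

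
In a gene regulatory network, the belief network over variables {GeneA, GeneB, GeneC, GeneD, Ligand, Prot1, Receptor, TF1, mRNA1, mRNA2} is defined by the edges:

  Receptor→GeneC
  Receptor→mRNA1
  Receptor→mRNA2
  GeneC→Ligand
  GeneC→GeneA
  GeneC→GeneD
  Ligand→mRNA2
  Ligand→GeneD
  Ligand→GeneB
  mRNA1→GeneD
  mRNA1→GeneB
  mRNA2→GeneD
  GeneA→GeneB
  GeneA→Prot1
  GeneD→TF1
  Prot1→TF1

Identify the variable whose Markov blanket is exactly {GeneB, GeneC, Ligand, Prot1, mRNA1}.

The target node must have every member of {GeneB, GeneC, Ligand, Prot1, mRNA1} as a parent, child, or co-parent, and no others.
Parents of GeneA: GeneC; children: GeneB, Prot1; co-parents: Ligand, mRNA1.
These exactly cover the given set, so the node is GeneA.

GeneA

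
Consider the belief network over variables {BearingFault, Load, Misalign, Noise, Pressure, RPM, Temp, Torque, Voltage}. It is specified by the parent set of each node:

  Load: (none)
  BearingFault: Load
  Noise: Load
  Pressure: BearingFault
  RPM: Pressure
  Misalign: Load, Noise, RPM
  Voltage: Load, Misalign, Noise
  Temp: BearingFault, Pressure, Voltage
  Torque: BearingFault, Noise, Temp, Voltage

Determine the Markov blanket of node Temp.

The Markov blanket of a node is its parents, its children, and the other parents of its children.
Temp has parents BearingFault, Pressure, Voltage.
Children of Temp: Torque.
Parents of each child, excluding Temp:
  Torque: BearingFault, Noise, Voltage
MB(Temp) = {BearingFault, Noise, Pressure, Torque, Voltage}.

{BearingFault, Noise, Pressure, Torque, Voltage}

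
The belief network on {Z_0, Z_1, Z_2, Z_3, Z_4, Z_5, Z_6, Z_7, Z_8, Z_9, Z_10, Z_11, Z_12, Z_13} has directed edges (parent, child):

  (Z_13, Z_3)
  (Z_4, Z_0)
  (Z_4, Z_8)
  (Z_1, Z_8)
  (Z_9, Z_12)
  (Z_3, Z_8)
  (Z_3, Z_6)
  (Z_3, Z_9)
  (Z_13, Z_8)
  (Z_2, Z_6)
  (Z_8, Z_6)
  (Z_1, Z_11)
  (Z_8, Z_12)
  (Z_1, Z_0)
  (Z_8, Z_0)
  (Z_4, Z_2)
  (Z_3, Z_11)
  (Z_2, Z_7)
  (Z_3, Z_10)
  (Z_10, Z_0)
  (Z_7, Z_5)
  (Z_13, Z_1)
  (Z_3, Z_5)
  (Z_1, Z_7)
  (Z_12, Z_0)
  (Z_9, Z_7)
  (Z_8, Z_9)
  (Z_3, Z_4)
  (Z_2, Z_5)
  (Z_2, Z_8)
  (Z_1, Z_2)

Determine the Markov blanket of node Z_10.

{Z_0, Z_1, Z_3, Z_4, Z_8, Z_12}

A node's Markov blanket = Pa ∪ Ch ∪ (parents of Ch other than the node itself).
Z_10 has parent Z_3.
Z_10's children: Z_0.
Parents of each child, excluding Z_10:
  Z_0's other parents are Z_1, Z_4, Z_8, Z_12.
Taking the union gives {Z_0, Z_1, Z_3, Z_4, Z_8, Z_12}.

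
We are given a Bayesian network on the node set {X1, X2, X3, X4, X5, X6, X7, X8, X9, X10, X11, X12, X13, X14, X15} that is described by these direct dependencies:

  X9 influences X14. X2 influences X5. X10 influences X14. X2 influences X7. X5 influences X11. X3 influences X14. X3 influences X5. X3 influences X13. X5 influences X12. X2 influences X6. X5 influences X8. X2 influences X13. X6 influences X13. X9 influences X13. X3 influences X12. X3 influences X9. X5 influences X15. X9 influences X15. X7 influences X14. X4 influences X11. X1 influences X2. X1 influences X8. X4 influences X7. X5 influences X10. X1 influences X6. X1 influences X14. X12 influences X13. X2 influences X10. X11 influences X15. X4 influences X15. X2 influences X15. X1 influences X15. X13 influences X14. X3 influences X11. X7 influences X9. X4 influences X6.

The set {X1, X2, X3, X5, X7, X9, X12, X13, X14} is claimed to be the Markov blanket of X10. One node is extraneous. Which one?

Recall MB(v) = parents ∪ children ∪ spouses, where spouses are the other parents of v's children.
Pa(X10) = {X2, X5}.
Children of X10: X14.
Parents of each child, excluding X10:
  X14: X1, X3, X7, X9, X13
MB(X10) = {X1, X2, X3, X5, X7, X9, X13, X14}.
X12 is neither a parent, child, nor co-parent of X10, so it does not belong.

X12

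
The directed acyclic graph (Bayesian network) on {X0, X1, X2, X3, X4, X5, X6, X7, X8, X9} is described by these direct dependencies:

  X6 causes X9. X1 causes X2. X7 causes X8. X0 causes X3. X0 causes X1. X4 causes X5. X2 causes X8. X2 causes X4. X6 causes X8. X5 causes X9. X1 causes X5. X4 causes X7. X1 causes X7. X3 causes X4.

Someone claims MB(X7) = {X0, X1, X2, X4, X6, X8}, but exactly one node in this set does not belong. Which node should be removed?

A node's Markov blanket = Pa ∪ Ch ∪ (parents of Ch other than the node itself).
X7's children: X8.
Parents of X7: X1, X4.
Parents of each child, excluding X7:
  parents(X8) \ {X7} = {X2, X6}.
MB(X7) = {X1, X2, X4, X6, X8}.
X0 is neither a parent, child, nor co-parent of X7, so it does not belong.

X0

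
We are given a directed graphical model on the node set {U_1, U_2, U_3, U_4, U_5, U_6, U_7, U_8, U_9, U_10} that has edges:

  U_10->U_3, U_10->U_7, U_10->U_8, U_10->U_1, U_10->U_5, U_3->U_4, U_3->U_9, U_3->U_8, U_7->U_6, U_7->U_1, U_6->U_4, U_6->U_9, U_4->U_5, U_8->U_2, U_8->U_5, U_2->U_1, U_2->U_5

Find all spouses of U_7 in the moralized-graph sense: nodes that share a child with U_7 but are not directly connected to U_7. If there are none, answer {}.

Children of U_7: U_1, U_6.
  U_6 has no other parent.
  parents(U_1) \ {U_7} = {U_2, U_10}.
Excluding nodes already adjacent to U_7 (U_1, U_6, U_10), the co-parent-only contribution is {U_2}.

{U_2}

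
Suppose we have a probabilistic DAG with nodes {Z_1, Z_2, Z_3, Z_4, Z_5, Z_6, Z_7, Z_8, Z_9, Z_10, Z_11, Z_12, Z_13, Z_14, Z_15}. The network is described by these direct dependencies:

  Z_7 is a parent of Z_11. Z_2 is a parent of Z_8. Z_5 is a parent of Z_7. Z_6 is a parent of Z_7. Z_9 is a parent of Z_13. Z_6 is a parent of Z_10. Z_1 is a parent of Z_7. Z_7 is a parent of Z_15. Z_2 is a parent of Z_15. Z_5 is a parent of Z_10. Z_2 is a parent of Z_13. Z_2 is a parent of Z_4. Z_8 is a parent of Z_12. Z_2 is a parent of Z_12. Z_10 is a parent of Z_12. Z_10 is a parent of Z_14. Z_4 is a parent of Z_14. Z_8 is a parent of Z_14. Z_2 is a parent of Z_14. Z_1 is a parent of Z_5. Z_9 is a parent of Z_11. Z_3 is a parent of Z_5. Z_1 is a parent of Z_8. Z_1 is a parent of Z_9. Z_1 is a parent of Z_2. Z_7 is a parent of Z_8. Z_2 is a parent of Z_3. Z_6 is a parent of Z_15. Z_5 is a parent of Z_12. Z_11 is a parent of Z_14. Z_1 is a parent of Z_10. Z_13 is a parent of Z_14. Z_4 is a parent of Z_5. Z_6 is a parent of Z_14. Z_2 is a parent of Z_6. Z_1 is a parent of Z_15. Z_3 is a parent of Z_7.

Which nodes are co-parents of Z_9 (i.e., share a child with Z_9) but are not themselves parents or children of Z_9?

{Z_2, Z_7}

Children of Z_9: Z_11, Z_13.
  Z_11: Z_7
  Z_13: Z_2
Excluding nodes already adjacent to Z_9 (Z_1, Z_11, Z_13), the co-parent-only contribution is {Z_2, Z_7}.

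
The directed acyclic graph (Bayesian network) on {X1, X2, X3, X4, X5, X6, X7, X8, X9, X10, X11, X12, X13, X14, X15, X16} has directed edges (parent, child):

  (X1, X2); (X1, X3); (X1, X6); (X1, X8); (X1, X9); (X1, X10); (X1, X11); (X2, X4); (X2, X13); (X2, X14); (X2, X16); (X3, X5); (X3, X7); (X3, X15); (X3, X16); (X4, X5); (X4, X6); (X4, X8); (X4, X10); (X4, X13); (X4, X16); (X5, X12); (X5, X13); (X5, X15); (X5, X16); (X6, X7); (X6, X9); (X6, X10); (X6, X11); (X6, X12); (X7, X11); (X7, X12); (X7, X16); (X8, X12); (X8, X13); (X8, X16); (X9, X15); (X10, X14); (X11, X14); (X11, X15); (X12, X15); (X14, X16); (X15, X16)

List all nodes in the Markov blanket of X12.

By definition, MB(X12) is built from X12's parents, X12's children, and the co-parents of X12.
Pa(X12) = {X5, X6, X7, X8}.
X12's children: X15.
For each child, the remaining parents (spouses of X12):
  X15 also has parents X3, X5, X9, X11.
Taking the union gives {X3, X5, X6, X7, X8, X9, X11, X15}.

{X3, X5, X6, X7, X8, X9, X11, X15}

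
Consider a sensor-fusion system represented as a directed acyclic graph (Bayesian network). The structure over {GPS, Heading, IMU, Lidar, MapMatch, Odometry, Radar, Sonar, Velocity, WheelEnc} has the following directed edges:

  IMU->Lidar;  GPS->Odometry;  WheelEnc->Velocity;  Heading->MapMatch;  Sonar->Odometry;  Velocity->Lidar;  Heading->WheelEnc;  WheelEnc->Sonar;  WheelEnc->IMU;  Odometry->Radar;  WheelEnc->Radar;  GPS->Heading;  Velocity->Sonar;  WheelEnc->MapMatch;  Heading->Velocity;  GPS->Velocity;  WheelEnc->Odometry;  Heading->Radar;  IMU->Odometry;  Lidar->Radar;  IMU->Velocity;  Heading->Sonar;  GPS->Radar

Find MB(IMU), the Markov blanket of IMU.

{GPS, Heading, Lidar, Odometry, Sonar, Velocity, WheelEnc}

IMU has children Lidar, Odometry, Velocity.
Parents of IMU: WheelEnc.
Other parents of IMU's children:
  Velocity: GPS, Heading, WheelEnc
  Lidar: Velocity
  Odometry: GPS, Sonar, WheelEnc
MB(IMU) = {GPS, Heading, Lidar, Odometry, Sonar, Velocity, WheelEnc}.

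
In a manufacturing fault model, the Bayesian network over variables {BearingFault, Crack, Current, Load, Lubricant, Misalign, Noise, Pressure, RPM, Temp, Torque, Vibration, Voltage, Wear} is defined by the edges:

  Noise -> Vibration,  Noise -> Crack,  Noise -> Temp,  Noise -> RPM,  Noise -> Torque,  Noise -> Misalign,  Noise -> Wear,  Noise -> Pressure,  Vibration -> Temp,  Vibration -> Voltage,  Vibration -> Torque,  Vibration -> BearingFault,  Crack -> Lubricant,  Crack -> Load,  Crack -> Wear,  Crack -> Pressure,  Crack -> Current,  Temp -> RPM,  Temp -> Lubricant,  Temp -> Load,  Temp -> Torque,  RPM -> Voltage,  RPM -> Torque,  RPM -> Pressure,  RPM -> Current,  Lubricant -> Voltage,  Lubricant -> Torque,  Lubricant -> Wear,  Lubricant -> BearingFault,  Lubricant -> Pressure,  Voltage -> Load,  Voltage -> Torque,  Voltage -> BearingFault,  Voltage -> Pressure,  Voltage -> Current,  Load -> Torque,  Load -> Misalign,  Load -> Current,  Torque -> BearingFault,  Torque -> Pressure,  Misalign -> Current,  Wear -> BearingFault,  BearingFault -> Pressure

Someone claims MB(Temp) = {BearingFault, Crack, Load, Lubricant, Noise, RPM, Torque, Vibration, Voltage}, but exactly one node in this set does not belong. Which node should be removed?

The Markov blanket of a node is its parents, its children, and the other parents of its children.
Temp's parents: Noise, Vibration.
Temp has children Load, Lubricant, RPM, Torque.
Co-parents of Temp (other parents of its children):
  RPM's other parent is Noise.
  Lubricant also has parent Crack.
  Load's other parents are Crack, Voltage.
  Torque also has parents Load, Lubricant, Noise, RPM, Vibration, Voltage.
MB(Temp) = {Crack, Load, Lubricant, Noise, RPM, Torque, Vibration, Voltage}.
BearingFault is neither a parent, child, nor co-parent of Temp, so it does not belong.

BearingFault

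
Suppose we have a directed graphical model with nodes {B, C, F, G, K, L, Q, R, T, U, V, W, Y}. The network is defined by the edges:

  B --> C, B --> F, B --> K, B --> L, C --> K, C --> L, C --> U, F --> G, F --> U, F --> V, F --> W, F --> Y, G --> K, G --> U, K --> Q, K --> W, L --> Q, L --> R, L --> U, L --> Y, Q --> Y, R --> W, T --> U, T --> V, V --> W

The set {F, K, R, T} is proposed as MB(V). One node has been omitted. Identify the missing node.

W

V has parents F, T.
Ch(V) = {W}.
Co-parents of V (other parents of its children):
  W also has parents F, K, R.
MB(V) = {F, K, R, T, W}.
Comparing with the claimed set, W is missing.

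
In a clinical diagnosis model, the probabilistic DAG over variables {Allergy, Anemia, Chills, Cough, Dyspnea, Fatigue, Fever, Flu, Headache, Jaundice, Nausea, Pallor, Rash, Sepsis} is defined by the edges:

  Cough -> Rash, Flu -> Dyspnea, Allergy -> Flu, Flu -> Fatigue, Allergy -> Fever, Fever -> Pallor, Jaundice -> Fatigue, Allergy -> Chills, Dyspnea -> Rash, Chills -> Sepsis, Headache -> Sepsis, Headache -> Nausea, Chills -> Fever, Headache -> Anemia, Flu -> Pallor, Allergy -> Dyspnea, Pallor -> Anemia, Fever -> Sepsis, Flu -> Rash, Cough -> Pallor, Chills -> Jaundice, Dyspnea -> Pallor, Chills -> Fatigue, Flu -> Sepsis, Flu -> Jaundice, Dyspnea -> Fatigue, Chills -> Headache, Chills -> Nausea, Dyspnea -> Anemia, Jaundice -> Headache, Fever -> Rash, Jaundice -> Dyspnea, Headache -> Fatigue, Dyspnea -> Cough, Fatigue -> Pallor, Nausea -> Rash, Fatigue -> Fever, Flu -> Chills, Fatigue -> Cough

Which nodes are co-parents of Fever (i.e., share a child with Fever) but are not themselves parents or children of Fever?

Children of Fever: Pallor, Rash, Sepsis.
  Sepsis: Chills, Flu, Headache
  Pallor: Cough, Dyspnea, Fatigue, Flu
  Rash: Cough, Dyspnea, Flu, Nausea
Excluding nodes already adjacent to Fever (Allergy, Chills, Fatigue, Pallor, Rash, Sepsis), the co-parent-only contribution is {Cough, Dyspnea, Flu, Headache, Nausea}.

{Cough, Dyspnea, Flu, Headache, Nausea}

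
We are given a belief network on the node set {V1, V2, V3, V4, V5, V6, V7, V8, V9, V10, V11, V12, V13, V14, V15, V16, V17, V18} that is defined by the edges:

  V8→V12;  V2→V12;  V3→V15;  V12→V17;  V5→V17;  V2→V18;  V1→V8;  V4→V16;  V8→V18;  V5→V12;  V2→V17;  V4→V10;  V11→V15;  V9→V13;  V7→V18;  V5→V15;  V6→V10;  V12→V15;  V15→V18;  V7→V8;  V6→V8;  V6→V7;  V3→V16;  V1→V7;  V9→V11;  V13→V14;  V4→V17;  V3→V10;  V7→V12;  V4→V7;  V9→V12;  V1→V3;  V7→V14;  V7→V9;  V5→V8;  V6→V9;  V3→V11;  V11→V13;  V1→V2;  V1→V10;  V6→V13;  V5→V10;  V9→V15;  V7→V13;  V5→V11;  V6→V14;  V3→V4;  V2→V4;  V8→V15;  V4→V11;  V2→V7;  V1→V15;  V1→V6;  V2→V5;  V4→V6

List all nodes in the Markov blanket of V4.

{V1, V2, V3, V5, V6, V7, V9, V10, V11, V12, V16, V17}

Children of V4: V6, V7, V10, V11, V16, V17.
V4's parents: V2, V3.
Co-parents of V4 (other parents of its children):
  V6: V1
  V7: V1, V2, V6
  V10: V1, V3, V5, V6
  V11: V3, V5, V9
  V16: V3
  V17: V2, V5, V12
Union: {V2, V3} ∪ {V6, V7, V10, V11, V16, V17} ∪ {V1, V2, V3, V5, V6, V9, V12} = {V1, V2, V3, V5, V6, V7, V9, V10, V11, V12, V16, V17}.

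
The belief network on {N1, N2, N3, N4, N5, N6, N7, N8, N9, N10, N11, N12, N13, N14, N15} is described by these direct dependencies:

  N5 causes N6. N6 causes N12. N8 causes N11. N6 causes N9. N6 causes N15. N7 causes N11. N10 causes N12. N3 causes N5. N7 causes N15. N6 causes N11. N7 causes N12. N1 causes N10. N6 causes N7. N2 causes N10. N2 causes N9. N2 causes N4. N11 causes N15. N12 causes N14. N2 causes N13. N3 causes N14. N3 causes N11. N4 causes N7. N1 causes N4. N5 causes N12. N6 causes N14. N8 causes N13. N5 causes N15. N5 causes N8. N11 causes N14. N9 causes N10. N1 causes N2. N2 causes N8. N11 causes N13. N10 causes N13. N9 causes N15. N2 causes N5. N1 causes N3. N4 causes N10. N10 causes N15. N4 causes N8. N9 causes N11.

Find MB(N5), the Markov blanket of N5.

The Markov blanket of a node is its parents, its children, and the other parents of its children.
Children of N5: N6, N8, N12, N15.
N5's parents: N2, N3.
For each child, the remaining parents (spouses of N5):
  N6 has no other parent.
  N8's other parents are N2, N4.
  N12 also has parents N6, N7, N10.
  N15 also has parents N6, N7, N9, N10, N11.
Union: {N2, N3} ∪ {N6, N8, N12, N15} ∪ {N2, N4, N6, N7, N9, N10, N11} = {N2, N3, N4, N6, N7, N8, N9, N10, N11, N12, N15}.

{N2, N3, N4, N6, N7, N8, N9, N10, N11, N12, N15}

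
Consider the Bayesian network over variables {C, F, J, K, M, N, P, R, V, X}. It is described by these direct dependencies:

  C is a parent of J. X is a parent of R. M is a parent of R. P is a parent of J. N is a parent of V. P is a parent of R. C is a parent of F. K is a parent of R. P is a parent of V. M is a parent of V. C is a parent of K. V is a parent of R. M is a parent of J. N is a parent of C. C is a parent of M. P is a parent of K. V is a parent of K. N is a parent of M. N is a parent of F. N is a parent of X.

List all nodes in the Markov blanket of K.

K has parents C, P, V.
K has child R.
Other parents of K's children:
  parents(R) \ {K} = {M, P, V, X}.
Taking the union gives {C, M, P, R, V, X}.

{C, M, P, R, V, X}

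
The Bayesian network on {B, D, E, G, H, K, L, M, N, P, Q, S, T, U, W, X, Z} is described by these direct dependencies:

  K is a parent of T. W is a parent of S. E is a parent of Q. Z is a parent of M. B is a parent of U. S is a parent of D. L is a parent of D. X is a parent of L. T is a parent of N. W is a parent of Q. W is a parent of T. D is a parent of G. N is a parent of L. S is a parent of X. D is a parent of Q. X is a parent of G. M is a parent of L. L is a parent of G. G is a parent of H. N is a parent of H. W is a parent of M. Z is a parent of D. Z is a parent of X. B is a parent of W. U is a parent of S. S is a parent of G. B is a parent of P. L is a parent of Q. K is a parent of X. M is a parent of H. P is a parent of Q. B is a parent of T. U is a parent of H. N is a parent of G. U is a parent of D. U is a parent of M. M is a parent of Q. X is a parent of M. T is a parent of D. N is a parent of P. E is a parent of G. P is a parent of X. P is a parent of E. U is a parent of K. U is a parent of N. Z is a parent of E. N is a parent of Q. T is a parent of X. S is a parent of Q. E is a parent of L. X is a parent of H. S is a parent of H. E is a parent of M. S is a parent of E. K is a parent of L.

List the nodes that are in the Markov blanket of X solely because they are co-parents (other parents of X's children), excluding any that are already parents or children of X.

Children of X: G, H, L, M.
  M: E, U, W, Z
  L: E, K, M, N
  G: D, E, L, N, S
  H: G, M, N, S, U
Excluding nodes already adjacent to X (G, H, K, L, M, P, S, T, Z), the co-parent-only contribution is {D, E, N, U, W}.

{D, E, N, U, W}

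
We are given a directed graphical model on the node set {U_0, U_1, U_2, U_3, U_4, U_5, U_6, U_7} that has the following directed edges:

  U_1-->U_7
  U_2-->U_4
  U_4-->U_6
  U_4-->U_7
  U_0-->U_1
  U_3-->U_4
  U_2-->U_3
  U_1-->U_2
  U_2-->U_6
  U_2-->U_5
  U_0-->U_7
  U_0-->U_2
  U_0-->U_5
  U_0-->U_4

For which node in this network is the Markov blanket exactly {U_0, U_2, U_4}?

U_3

The target node must have every member of {U_0, U_2, U_4} as a parent, child, or co-parent, and no others.
Parents of U_3: U_2; children: U_4; co-parents: U_0, U_2.
These exactly cover the given set, so the node is U_3.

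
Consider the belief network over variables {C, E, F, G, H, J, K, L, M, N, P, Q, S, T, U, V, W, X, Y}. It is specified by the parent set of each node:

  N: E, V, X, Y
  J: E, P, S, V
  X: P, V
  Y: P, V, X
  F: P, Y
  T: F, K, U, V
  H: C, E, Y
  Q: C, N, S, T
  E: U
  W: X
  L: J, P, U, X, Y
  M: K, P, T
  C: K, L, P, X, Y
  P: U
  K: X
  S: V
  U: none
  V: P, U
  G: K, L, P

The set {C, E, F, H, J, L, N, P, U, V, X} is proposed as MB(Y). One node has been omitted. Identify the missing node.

K

A node's Markov blanket = Pa ∪ Ch ∪ (parents of Ch other than the node itself).
Parents of Y: P, V, X.
Y's children: C, F, H, L, N.
Parents of each child, excluding Y:
  parents(F) \ {Y} = {P}.
  N also has parents E, V, X.
  parents(L) \ {Y} = {J, P, U, X}.
  C also has parents K, L, P, X.
  parents(H) \ {Y} = {C, E}.
MB(Y) = {C, E, F, H, J, K, L, N, P, U, V, X}.
Comparing with the claimed set, K is missing.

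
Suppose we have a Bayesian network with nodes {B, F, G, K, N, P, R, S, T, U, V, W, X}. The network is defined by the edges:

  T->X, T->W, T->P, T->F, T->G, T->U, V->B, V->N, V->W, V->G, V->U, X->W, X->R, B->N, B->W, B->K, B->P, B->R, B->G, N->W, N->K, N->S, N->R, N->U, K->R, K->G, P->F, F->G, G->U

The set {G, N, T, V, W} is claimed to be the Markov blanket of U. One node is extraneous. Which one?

W

Parents of U: G, N, T, V.
Children of U: none.
With no children, U has no spouses; the co-parent set is empty.
MB(U) = {G, N, T, V}.
W is neither a parent, child, nor co-parent of U, so it does not belong.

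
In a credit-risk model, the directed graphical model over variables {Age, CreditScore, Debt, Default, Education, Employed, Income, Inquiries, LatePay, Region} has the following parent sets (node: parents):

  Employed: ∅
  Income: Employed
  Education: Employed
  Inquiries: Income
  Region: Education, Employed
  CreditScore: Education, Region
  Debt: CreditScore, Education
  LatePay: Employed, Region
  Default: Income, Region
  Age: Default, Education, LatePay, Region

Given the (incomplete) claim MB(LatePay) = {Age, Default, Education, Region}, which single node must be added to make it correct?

The Markov blanket of a node is its parents, its children, and the other parents of its children.
Parents of LatePay: Employed, Region.
Children of LatePay: Age.
Co-parents of LatePay (other parents of its children):
  Age: Default, Education, Region
MB(LatePay) = {Age, Default, Education, Employed, Region}.
Comparing with the claimed set, Employed is missing.

Employed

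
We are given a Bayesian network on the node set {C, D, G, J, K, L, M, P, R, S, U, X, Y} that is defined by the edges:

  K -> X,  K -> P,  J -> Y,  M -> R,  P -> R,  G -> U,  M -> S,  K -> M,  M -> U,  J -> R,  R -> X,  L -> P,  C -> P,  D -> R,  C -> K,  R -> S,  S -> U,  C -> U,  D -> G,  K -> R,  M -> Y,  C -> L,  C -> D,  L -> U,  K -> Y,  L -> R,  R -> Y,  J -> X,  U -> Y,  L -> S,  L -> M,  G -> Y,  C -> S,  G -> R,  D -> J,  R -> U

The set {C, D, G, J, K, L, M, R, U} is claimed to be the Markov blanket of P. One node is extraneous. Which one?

U

Recall MB(v) = parents ∪ children ∪ spouses, where spouses are the other parents of v's children.
P's parents: C, K, L.
Children of P: R.
For each child, the remaining parents (spouses of P):
  R: D, G, J, K, L, M
MB(P) = {C, D, G, J, K, L, M, R}.
U is neither a parent, child, nor co-parent of P, so it does not belong.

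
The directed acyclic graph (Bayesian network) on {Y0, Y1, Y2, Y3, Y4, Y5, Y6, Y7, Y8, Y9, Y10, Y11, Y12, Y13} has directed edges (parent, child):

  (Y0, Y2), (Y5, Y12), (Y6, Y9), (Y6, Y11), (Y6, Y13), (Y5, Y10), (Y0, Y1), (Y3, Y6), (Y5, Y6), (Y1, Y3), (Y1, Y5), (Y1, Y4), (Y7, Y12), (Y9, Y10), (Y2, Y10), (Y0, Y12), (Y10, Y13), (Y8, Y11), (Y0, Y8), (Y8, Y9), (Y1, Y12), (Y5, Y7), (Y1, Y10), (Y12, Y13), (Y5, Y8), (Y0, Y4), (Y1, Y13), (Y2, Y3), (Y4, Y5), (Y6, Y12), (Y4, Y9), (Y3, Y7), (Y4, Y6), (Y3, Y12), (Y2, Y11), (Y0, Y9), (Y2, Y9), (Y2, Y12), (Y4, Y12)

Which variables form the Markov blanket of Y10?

{Y1, Y2, Y5, Y6, Y9, Y12, Y13}

By definition, MB(Y10) is built from Y10's parents, Y10's children, and the co-parents of Y10.
Y10 has parents Y1, Y2, Y5, Y9.
Y10 has child Y13.
Co-parents of Y10 (other parents of its children):
  parents(Y13) \ {Y10} = {Y1, Y6, Y12}.
So the Markov blanket of Y10 is {Y1, Y2, Y5, Y6, Y9, Y12, Y13}.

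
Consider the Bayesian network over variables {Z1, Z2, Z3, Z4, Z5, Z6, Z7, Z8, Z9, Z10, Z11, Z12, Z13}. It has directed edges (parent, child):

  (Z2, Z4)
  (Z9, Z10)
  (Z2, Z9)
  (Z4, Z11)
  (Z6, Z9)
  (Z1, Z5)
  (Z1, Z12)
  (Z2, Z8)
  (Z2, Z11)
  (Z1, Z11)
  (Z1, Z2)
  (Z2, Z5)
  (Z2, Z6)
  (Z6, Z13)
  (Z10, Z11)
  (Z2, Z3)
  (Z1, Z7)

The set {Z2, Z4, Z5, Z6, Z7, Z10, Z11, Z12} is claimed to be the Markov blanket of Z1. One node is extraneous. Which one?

Z6

A node's Markov blanket = Pa ∪ Ch ∪ (parents of Ch other than the node itself).
Z1's parents: none.
Children of Z1: Z2, Z5, Z7, Z11, Z12.
Other parents of Z1's children:
  Z2: no additional parents.
  parents(Z5) \ {Z1} = {Z2}.
  Z7: no additional parents.
  Z11's other parents are Z2, Z4, Z10.
  Z12 has no other parent.
MB(Z1) = {Z2, Z4, Z5, Z7, Z10, Z11, Z12}.
Z6 is neither a parent, child, nor co-parent of Z1, so it does not belong.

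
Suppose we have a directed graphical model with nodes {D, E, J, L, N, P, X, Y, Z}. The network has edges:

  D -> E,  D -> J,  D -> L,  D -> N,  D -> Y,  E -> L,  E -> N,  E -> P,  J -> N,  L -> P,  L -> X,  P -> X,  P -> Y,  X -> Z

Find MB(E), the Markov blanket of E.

{D, J, L, N, P}

A node's Markov blanket = Pa ∪ Ch ∪ (parents of Ch other than the node itself).
Pa(E) = {D}.
E's children: L, N, P.
Other parents of E's children:
  L: D
  N: D, J
  P: L
MB(E) = {D, J, L, N, P}.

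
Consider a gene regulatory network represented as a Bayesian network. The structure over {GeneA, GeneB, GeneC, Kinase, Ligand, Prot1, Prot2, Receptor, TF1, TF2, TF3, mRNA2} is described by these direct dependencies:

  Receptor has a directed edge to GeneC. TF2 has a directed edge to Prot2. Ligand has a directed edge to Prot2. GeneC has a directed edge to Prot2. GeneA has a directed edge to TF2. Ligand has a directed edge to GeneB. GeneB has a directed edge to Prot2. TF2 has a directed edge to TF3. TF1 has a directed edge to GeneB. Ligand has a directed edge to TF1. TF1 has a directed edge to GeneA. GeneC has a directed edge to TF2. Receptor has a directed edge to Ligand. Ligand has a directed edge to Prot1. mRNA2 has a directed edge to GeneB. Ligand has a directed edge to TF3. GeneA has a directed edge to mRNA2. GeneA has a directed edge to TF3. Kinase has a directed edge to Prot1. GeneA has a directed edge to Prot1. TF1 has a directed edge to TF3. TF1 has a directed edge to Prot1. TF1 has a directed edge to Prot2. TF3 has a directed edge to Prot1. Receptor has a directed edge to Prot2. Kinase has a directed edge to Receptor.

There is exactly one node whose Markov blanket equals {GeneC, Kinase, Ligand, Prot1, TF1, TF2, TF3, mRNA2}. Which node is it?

GeneA

The target node must have every member of {GeneC, Kinase, Ligand, Prot1, TF1, TF2, TF3, mRNA2} as a parent, child, or co-parent, and no others.
Parents of GeneA: TF1; children: Prot1, TF2, TF3, mRNA2; co-parents: GeneC, Kinase, Ligand, TF1, TF2, TF3.
These exactly cover the given set, so the node is GeneA.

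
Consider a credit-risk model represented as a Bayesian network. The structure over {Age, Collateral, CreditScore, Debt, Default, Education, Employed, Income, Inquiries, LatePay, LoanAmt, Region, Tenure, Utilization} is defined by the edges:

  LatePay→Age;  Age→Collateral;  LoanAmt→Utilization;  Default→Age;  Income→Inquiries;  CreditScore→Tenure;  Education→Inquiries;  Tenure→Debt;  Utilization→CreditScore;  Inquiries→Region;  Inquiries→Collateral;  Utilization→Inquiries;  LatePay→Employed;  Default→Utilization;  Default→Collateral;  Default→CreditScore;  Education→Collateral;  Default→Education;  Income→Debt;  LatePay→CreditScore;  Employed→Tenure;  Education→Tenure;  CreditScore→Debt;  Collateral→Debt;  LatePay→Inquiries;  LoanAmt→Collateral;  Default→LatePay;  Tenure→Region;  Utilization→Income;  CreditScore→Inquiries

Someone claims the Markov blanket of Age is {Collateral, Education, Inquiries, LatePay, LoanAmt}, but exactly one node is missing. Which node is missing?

Children of Age: Collateral.
Parents of Age: Default, LatePay.
Other parents of Age's children:
  Collateral's other parents are Default, Education, Inquiries, LoanAmt.
MB(Age) = {Collateral, Default, Education, Inquiries, LatePay, LoanAmt}.
Comparing with the claimed set, Default is missing.

Default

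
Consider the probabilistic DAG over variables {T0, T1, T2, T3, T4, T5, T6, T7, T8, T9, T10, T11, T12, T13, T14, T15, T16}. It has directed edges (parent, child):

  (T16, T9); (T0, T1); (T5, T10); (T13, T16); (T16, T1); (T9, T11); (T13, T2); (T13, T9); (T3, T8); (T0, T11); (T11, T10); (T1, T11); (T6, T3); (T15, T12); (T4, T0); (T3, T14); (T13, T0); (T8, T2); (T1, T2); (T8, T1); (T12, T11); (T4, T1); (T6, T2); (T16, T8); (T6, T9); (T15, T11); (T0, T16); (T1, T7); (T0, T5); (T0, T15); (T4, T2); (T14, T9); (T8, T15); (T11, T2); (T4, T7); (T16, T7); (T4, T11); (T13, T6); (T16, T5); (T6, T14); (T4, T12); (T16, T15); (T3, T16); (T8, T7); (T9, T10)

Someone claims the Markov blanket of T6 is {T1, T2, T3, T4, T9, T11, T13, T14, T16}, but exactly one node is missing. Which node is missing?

T8

T6's parents: T13.
T6's children: T2, T3, T9, T14.
Other parents of T6's children:
  T3: —
  T14: T3
  T9: T13, T14, T16
  T2: T1, T4, T8, T11, T13
MB(T6) = {T1, T2, T3, T4, T8, T9, T11, T13, T14, T16}.
Comparing with the claimed set, T8 is missing.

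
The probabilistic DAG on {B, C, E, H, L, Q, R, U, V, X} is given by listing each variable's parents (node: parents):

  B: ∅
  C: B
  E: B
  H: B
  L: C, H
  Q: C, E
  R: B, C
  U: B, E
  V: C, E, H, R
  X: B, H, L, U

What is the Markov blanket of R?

Parents of R: B, C.
Ch(R) = {V}.
For each child, the remaining parents (spouses of R):
  V: C, E, H
MB(R) = {B, C, E, H, V}.

{B, C, E, H, V}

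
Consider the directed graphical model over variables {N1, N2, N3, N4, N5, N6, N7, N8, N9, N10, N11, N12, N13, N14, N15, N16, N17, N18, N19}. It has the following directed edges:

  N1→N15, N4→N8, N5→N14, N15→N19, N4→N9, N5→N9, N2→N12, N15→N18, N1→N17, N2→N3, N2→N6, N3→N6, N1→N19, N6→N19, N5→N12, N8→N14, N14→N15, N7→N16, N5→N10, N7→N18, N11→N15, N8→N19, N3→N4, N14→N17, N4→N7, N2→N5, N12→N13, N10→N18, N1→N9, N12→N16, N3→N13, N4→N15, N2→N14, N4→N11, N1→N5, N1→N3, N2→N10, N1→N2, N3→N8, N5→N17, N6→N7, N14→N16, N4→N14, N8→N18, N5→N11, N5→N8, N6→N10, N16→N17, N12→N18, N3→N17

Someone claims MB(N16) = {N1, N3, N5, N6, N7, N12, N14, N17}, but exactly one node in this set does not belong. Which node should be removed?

A node's Markov blanket = Pa ∪ Ch ∪ (parents of Ch other than the node itself).
Parents of N16: N7, N12, N14.
Ch(N16) = {N17}.
Other parents of N16's children:
  N17's other parents are N1, N3, N5, N14.
MB(N16) = {N1, N3, N5, N7, N12, N14, N17}.
N6 is neither a parent, child, nor co-parent of N16, so it does not belong.

N6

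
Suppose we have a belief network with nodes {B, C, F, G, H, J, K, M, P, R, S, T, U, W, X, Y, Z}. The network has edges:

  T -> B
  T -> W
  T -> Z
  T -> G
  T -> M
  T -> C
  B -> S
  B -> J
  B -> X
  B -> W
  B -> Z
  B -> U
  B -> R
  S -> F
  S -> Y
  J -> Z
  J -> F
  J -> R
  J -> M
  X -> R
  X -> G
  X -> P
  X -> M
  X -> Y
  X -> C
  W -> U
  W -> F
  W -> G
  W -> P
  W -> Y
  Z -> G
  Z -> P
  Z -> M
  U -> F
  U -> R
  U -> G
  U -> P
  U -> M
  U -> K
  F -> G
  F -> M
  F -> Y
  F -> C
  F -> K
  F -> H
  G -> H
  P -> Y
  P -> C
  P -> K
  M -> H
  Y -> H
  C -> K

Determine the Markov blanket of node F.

{C, G, H, J, K, M, P, S, T, U, W, X, Y, Z}

The Markov blanket of a node is its parents, its children, and the other parents of its children.
Pa(F) = {J, S, U, W}.
Ch(F) = {C, G, H, K, M, Y}.
For each child, the remaining parents (spouses of F):
  G also has parents T, U, W, X, Z.
  M's other parents are J, T, U, X, Z.
  parents(Y) \ {F} = {P, S, W, X}.
  parents(C) \ {F} = {P, T, X}.
  K also has parents C, P, U.
  H also has parents G, M, Y.
Union: {J, S, U, W} ∪ {C, G, H, K, M, Y} ∪ {C, G, J, M, P, S, T, U, W, X, Y, Z} = {C, G, H, J, K, M, P, S, T, U, W, X, Y, Z}.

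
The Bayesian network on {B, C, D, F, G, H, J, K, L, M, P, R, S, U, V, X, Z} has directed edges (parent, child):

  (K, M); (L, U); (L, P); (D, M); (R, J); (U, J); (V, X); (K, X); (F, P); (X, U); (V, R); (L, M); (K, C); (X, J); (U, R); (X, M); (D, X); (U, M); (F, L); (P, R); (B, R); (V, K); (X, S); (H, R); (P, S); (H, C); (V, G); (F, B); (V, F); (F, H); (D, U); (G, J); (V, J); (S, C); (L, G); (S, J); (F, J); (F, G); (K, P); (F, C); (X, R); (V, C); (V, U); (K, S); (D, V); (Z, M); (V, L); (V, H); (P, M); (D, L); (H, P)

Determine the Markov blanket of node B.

By definition, MB(B) is built from B's parents, B's children, and the co-parents of B.
Pa(B) = {F}.
B's children: R.
Co-parents of B (other parents of its children):
  R's other parents are H, P, U, V, X.
Taking the union gives {F, H, P, R, U, V, X}.

{F, H, P, R, U, V, X}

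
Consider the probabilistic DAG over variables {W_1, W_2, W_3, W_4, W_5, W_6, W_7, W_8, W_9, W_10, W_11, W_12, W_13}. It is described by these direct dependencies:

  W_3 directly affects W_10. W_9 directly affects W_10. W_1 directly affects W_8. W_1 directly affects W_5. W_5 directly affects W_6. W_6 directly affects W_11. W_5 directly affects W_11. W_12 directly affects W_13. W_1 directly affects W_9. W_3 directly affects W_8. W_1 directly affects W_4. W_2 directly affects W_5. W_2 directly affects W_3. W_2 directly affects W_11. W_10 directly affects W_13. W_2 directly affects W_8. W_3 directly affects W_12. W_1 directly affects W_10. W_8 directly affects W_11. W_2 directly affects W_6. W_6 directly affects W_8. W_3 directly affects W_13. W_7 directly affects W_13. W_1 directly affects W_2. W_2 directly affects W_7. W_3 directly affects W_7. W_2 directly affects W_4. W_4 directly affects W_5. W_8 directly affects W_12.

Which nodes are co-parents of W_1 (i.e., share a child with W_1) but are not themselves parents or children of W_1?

{W_3, W_6}

Children of W_1: W_2, W_4, W_5, W_8, W_9, W_10.
  W_2 has no other parent.
  parents(W_4) \ {W_1} = {W_2}.
  W_5's other parents are W_2, W_4.
  W_8's other parents are W_2, W_3, W_6.
  W_9: no additional parents.
  parents(W_10) \ {W_1} = {W_3, W_9}.
Excluding nodes already adjacent to W_1 (W_2, W_4, W_5, W_8, W_9, W_10), the co-parent-only contribution is {W_3, W_6}.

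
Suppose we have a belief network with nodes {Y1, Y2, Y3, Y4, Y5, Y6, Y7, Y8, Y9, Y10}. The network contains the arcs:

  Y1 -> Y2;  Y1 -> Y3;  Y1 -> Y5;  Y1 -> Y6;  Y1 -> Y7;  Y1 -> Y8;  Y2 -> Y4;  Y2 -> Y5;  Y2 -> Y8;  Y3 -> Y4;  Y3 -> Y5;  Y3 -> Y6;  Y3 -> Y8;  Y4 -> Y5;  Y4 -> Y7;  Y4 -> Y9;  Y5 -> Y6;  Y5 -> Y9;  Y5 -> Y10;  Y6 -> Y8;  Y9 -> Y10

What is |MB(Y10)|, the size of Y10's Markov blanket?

Pa(Y10) = {Y5, Y9}.
Y10 has no children.
With no children, Y10 has no spouses; the co-parent set is empty.
MB(Y10) = {Y5, Y9}, which has 2 nodes.

2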